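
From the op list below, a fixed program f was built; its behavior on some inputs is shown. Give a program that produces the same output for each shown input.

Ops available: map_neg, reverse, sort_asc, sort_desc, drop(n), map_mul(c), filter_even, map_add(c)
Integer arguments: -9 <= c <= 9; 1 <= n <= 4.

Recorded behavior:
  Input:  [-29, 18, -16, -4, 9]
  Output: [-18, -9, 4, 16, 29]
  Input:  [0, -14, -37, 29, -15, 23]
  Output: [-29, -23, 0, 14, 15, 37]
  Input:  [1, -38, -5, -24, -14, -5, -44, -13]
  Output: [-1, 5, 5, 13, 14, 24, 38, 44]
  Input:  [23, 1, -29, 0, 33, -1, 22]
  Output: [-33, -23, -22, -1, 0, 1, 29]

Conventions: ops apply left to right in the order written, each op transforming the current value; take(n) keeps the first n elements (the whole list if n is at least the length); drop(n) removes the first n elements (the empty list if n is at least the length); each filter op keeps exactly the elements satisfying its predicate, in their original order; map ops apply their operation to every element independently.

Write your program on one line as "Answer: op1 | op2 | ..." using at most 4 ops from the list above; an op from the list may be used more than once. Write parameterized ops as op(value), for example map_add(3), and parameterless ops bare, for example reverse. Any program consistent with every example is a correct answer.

sort_asc | sort_desc | map_neg

Check, running the answer program on each example:
  [-29, 18, -16, -4, 9] -> [-29, -16, -4, 9, 18] -> [18, 9, -4, -16, -29] -> [-18, -9, 4, 16, 29]
  [0, -14, -37, 29, -15, 23] -> [-37, -15, -14, 0, 23, 29] -> [29, 23, 0, -14, -15, -37] -> [-29, -23, 0, 14, 15, 37]
  [1, -38, -5, -24, -14, -5, -44, -13] -> [-44, -38, -24, -14, -13, -5, -5, 1] -> [1, -5, -5, -13, -14, -24, -38, -44] -> [-1, 5, 5, 13, 14, 24, 38, 44]
  [23, 1, -29, 0, 33, -1, 22] -> [-29, -1, 0, 1, 22, 23, 33] -> [33, 23, 22, 1, 0, -1, -29] -> [-33, -23, -22, -1, 0, 1, 29]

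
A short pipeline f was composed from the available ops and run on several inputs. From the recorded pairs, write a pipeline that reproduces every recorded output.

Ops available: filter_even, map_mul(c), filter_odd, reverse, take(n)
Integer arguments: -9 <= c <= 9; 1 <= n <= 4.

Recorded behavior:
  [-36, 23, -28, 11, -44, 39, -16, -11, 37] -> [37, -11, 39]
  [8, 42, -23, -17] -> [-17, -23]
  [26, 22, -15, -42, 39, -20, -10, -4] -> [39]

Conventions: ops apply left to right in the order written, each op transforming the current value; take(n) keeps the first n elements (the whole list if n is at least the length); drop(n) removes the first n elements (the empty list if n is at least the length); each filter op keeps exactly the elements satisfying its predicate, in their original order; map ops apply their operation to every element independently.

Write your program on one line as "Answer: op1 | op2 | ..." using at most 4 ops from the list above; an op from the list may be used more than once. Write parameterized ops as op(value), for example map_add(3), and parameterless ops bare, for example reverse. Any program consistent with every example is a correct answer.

reverse | take(4) | filter_odd

Check, running the answer program on each example:
  [-36, 23, -28, 11, -44, 39, -16, -11, 37] -> [37, -11, -16, 39, -44, 11, -28, 23, -36] -> [37, -11, -16, 39] -> [37, -11, 39]
  [8, 42, -23, -17] -> [-17, -23, 42, 8] -> [-17, -23, 42, 8] -> [-17, -23]
  [26, 22, -15, -42, 39, -20, -10, -4] -> [-4, -10, -20, 39, -42, -15, 22, 26] -> [-4, -10, -20, 39] -> [39]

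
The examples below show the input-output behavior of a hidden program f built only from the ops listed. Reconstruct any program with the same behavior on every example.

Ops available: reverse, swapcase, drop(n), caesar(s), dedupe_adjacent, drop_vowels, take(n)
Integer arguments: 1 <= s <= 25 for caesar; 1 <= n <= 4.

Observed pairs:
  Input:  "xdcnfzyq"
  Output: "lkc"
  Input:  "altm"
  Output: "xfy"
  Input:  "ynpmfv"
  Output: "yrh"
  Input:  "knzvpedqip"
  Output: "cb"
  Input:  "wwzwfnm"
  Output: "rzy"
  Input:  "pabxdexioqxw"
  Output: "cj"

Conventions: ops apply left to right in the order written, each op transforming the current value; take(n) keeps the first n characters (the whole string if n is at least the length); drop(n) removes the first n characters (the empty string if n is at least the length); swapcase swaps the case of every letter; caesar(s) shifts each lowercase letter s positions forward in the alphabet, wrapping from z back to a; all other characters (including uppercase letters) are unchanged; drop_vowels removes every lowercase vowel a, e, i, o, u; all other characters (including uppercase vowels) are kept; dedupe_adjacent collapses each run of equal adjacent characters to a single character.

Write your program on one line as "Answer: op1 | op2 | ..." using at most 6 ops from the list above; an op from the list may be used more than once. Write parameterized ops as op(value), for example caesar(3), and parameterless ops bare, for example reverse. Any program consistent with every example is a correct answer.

caesar(7) | reverse | caesar(5) | take(3) | reverse | drop_vowels

Check, running the answer program on each example:
  "xdcnfzyq" -> "ekjumgfx" -> "xfgmujke" -> "cklrzopj" -> "ckl" -> "lkc" -> "lkc"
  "altm" -> "hsat" -> "tash" -> "yfxm" -> "yfx" -> "xfy" -> "xfy"
  "ynpmfv" -> "fuwtmc" -> "cmtwuf" -> "hrybzk" -> "hry" -> "yrh" -> "yrh"
  "knzvpedqip" -> "rugcwlkxpw" -> "wpxklwcgur" -> "bucpqbhlzw" -> "buc" -> "cub" -> "cb"
  "wwzwfnm" -> "ddgdmut" -> "tumdgdd" -> "yzrilii" -> "yzr" -> "rzy" -> "rzy"
  "pabxdexioqxw" -> "whieklepvxed" -> "dexvpelkeihw" -> "ijcaujqpjnmb" -> "ijc" -> "cji" -> "cj"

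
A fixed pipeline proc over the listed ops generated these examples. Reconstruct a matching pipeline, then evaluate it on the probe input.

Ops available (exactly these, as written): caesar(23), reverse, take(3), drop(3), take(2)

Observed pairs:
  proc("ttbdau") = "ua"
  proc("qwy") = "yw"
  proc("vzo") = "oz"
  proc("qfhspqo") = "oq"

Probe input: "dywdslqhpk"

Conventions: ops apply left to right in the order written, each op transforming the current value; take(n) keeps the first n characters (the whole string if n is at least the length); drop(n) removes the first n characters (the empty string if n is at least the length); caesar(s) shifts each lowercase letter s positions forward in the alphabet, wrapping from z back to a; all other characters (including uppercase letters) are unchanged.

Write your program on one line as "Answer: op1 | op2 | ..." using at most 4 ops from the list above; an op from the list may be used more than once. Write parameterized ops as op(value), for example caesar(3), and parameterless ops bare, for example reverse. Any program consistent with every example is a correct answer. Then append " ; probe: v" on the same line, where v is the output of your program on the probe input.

reverse | take(3) | take(2) ; probe: "kp"

Check, running the answer program on each example:
  "ttbdau" -> "uadbtt" -> "uad" -> "ua"
  "qwy" -> "ywq" -> "ywq" -> "yw"
  "vzo" -> "ozv" -> "ozv" -> "oz"
  "qfhspqo" -> "oqpshfq" -> "oqp" -> "oq"
  probe: "dywdslqhpk" -> "kphqlsdwyd" -> "kph" -> "kp"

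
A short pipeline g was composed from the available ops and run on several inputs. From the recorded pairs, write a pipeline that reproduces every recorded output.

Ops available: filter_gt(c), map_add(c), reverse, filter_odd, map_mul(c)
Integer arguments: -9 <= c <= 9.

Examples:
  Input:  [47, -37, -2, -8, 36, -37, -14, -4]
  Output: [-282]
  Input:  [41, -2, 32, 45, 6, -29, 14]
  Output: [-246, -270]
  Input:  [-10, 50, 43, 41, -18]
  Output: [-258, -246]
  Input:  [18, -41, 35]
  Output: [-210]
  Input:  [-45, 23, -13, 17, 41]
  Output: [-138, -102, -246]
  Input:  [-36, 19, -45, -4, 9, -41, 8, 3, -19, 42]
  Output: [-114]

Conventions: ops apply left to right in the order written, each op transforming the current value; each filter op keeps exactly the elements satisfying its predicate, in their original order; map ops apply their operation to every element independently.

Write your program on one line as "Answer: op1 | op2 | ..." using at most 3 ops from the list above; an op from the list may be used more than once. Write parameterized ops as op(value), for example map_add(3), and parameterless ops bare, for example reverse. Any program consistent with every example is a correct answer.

filter_odd | filter_gt(9) | map_mul(-6)

Check, running the answer program on each example:
  [47, -37, -2, -8, 36, -37, -14, -4] -> [47, -37, -37] -> [47] -> [-282]
  [41, -2, 32, 45, 6, -29, 14] -> [41, 45, -29] -> [41, 45] -> [-246, -270]
  [-10, 50, 43, 41, -18] -> [43, 41] -> [43, 41] -> [-258, -246]
  [18, -41, 35] -> [-41, 35] -> [35] -> [-210]
  [-45, 23, -13, 17, 41] -> [-45, 23, -13, 17, 41] -> [23, 17, 41] -> [-138, -102, -246]
  [-36, 19, -45, -4, 9, -41, 8, 3, -19, 42] -> [19, -45, 9, -41, 3, -19] -> [19] -> [-114]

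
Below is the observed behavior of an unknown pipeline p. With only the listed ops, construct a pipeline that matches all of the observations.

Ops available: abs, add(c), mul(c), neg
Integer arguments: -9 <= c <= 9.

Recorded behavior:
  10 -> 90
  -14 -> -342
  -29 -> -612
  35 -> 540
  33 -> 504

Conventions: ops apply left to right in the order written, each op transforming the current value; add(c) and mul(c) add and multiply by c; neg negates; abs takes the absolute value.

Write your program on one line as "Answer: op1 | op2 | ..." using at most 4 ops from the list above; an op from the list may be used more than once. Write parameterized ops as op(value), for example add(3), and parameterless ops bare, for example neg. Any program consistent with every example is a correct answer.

add(-5) | mul(-9) | mul(2) | mul(-1)

Check, running the answer program on each example:
  10 -> 5 -> -45 -> -90 -> 90
  -14 -> -19 -> 171 -> 342 -> -342
  -29 -> -34 -> 306 -> 612 -> -612
  35 -> 30 -> -270 -> -540 -> 540
  33 -> 28 -> -252 -> -504 -> 504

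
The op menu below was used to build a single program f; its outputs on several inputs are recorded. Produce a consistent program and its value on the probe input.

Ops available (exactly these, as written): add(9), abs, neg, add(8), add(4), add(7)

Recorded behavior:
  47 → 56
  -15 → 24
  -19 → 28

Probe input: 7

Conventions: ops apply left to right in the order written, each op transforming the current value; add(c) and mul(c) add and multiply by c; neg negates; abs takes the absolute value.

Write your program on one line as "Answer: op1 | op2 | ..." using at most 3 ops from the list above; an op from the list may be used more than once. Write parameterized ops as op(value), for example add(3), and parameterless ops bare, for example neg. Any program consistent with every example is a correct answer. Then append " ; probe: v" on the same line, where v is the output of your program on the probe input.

abs | add(9) ; probe: 16

Check, running the answer program on each example:
  47 -> 47 -> 56
  -15 -> 15 -> 24
  -19 -> 19 -> 28
  probe: 7 -> 7 -> 16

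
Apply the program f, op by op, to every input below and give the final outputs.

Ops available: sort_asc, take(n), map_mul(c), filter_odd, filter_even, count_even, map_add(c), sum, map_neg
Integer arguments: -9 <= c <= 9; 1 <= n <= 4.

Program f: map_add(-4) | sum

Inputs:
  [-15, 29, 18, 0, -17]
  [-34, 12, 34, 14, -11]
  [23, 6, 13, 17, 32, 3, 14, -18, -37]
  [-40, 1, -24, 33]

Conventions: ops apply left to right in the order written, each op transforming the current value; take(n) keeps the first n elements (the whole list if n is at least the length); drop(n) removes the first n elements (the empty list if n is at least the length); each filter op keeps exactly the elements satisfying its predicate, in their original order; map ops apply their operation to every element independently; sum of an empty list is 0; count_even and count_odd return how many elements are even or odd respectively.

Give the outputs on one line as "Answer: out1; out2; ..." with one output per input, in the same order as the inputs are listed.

-5; -5; 17; -46

Execution, op by op:
  [-15, 29, 18, 0, -17] -> [-19, 25, 14, -4, -21] -> -5
  [-34, 12, 34, 14, -11] -> [-38, 8, 30, 10, -15] -> -5
  [23, 6, 13, 17, 32, 3, 14, -18, -37] -> [19, 2, 9, 13, 28, -1, 10, -22, -41] -> 17
  [-40, 1, -24, 33] -> [-44, -3, -28, 29] -> -46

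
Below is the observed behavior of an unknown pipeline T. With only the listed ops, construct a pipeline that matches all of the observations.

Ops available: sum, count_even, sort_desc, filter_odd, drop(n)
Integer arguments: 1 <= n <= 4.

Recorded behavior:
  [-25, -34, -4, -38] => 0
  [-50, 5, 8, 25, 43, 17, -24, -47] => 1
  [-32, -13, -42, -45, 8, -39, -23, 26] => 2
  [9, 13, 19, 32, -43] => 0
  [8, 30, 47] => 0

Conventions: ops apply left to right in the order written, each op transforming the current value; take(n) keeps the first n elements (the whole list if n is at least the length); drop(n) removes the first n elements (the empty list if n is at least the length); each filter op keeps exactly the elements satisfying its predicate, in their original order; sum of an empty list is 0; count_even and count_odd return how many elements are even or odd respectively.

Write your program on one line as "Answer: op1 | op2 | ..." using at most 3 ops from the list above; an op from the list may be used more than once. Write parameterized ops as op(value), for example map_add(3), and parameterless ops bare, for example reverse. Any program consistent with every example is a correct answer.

drop(4) | sort_desc | count_even

Check, running the answer program on each example:
  [-25, -34, -4, -38] -> [] -> [] -> 0
  [-50, 5, 8, 25, 43, 17, -24, -47] -> [43, 17, -24, -47] -> [43, 17, -24, -47] -> 1
  [-32, -13, -42, -45, 8, -39, -23, 26] -> [8, -39, -23, 26] -> [26, 8, -23, -39] -> 2
  [9, 13, 19, 32, -43] -> [-43] -> [-43] -> 0
  [8, 30, 47] -> [] -> [] -> 0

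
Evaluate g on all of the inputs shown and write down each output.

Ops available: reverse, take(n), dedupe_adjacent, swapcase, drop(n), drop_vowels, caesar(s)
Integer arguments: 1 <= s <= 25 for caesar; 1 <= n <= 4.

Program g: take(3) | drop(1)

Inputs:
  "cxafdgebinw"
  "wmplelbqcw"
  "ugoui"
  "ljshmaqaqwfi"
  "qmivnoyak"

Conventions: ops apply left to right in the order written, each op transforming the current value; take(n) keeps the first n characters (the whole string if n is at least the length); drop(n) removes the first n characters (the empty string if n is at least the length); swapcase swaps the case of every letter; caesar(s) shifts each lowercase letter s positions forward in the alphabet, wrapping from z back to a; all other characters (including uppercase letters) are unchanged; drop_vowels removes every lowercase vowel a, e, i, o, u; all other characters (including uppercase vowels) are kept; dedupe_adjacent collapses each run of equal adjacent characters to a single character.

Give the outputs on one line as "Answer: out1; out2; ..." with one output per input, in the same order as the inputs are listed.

"xa"; "mp"; "go"; "js"; "mi"

Execution, op by op:
  "cxafdgebinw" -> "cxa" -> "xa"
  "wmplelbqcw" -> "wmp" -> "mp"
  "ugoui" -> "ugo" -> "go"
  "ljshmaqaqwfi" -> "ljs" -> "js"
  "qmivnoyak" -> "qmi" -> "mi"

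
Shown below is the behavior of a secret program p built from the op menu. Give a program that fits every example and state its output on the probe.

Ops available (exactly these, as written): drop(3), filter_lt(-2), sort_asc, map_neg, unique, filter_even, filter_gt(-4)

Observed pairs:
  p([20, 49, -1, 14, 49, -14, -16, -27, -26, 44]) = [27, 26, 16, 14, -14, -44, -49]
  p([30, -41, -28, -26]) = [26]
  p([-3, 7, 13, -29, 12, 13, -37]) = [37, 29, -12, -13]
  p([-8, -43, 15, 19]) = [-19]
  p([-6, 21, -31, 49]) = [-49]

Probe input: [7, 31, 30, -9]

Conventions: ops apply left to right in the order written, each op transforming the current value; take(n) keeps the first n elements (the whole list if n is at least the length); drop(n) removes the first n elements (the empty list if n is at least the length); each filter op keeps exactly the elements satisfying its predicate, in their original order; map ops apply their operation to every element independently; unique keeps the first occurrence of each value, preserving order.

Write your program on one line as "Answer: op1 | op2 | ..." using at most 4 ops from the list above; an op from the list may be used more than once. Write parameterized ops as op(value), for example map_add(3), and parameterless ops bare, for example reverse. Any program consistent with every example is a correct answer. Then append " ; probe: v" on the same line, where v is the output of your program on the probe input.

drop(3) | sort_asc | map_neg ; probe: [9]

Check, running the answer program on each example:
  [20, 49, -1, 14, 49, -14, -16, -27, -26, 44] -> [14, 49, -14, -16, -27, -26, 44] -> [-27, -26, -16, -14, 14, 44, 49] -> [27, 26, 16, 14, -14, -44, -49]
  [30, -41, -28, -26] -> [-26] -> [-26] -> [26]
  [-3, 7, 13, -29, 12, 13, -37] -> [-29, 12, 13, -37] -> [-37, -29, 12, 13] -> [37, 29, -12, -13]
  [-8, -43, 15, 19] -> [19] -> [19] -> [-19]
  [-6, 21, -31, 49] -> [49] -> [49] -> [-49]
  probe: [7, 31, 30, -9] -> [-9] -> [-9] -> [9]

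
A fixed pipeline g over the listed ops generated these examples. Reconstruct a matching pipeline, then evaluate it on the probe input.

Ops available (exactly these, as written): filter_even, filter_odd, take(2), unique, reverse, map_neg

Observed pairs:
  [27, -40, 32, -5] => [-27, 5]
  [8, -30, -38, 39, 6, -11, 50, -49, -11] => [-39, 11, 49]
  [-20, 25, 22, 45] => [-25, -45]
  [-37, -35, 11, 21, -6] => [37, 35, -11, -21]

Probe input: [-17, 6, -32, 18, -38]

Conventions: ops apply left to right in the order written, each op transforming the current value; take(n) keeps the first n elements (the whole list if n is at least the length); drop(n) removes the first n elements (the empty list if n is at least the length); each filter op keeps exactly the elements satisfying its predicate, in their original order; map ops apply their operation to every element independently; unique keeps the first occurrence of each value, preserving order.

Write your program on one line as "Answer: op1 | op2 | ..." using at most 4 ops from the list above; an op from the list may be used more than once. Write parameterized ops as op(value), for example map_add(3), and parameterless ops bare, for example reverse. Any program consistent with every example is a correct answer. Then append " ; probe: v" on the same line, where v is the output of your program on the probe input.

filter_odd | unique | map_neg ; probe: [17]

Check, running the answer program on each example:
  [27, -40, 32, -5] -> [27, -5] -> [27, -5] -> [-27, 5]
  [8, -30, -38, 39, 6, -11, 50, -49, -11] -> [39, -11, -49, -11] -> [39, -11, -49] -> [-39, 11, 49]
  [-20, 25, 22, 45] -> [25, 45] -> [25, 45] -> [-25, -45]
  [-37, -35, 11, 21, -6] -> [-37, -35, 11, 21] -> [-37, -35, 11, 21] -> [37, 35, -11, -21]
  probe: [-17, 6, -32, 18, -38] -> [-17] -> [-17] -> [17]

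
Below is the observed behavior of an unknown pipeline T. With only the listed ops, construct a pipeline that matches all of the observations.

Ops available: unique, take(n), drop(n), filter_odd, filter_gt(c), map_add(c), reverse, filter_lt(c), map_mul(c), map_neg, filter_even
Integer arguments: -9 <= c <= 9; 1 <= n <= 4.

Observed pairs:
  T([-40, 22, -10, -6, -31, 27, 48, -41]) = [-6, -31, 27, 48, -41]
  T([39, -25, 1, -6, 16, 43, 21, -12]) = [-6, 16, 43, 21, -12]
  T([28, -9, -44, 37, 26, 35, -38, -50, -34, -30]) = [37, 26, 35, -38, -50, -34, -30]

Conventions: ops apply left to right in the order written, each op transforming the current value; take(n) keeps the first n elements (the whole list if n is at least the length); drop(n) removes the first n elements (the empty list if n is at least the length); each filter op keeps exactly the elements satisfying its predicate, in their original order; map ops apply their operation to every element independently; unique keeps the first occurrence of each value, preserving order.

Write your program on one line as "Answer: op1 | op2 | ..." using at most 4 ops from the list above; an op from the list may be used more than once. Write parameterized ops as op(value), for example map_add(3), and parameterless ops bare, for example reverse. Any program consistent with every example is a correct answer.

map_neg | drop(3) | map_neg

Check, running the answer program on each example:
  [-40, 22, -10, -6, -31, 27, 48, -41] -> [40, -22, 10, 6, 31, -27, -48, 41] -> [6, 31, -27, -48, 41] -> [-6, -31, 27, 48, -41]
  [39, -25, 1, -6, 16, 43, 21, -12] -> [-39, 25, -1, 6, -16, -43, -21, 12] -> [6, -16, -43, -21, 12] -> [-6, 16, 43, 21, -12]
  [28, -9, -44, 37, 26, 35, -38, -50, -34, -30] -> [-28, 9, 44, -37, -26, -35, 38, 50, 34, 30] -> [-37, -26, -35, 38, 50, 34, 30] -> [37, 26, 35, -38, -50, -34, -30]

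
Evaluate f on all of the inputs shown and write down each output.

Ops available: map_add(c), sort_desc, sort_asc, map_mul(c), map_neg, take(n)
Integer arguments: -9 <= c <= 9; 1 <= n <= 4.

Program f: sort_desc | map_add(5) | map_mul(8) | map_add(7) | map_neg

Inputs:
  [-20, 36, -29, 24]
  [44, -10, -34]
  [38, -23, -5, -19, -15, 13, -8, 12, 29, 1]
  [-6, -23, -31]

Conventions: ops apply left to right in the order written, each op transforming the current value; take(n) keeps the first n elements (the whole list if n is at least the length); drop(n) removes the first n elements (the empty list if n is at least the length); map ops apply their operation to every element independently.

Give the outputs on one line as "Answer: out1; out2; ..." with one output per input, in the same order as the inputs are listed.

Execution, op by op:
  [-20, 36, -29, 24] -> [36, 24, -20, -29] -> [41, 29, -15, -24] -> [328, 232, -120, -192] -> [335, 239, -113, -185] -> [-335, -239, 113, 185]
  [44, -10, -34] -> [44, -10, -34] -> [49, -5, -29] -> [392, -40, -232] -> [399, -33, -225] -> [-399, 33, 225]
  [38, -23, -5, -19, -15, 13, -8, 12, 29, 1] -> [38, 29, 13, 12, 1, -5, -8, -15, -19, -23] -> [43, 34, 18, 17, 6, 0, -3, -10, -14, -18] -> [344, 272, 144, 136, 48, 0, -24, -80, -112, -144] -> [351, 279, 151, 143, 55, 7, -17, -73, -105, -137] -> [-351, -279, -151, -143, -55, -7, 17, 73, 105, 137]
  [-6, -23, -31] -> [-6, -23, -31] -> [-1, -18, -26] -> [-8, -144, -208] -> [-1, -137, -201] -> [1, 137, 201]

[-335, -239, 113, 185]; [-399, 33, 225]; [-351, -279, -151, -143, -55, -7, 17, 73, 105, 137]; [1, 137, 201]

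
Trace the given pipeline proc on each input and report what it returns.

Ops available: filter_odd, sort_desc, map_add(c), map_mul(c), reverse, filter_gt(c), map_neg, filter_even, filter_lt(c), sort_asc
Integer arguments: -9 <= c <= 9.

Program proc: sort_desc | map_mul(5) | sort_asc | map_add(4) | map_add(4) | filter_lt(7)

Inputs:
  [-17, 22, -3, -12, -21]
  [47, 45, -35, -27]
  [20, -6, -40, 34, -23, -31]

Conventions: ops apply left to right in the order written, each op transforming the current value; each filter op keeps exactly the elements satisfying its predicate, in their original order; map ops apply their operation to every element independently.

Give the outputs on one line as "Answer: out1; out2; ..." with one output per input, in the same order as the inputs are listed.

Execution, op by op:
  [-17, 22, -3, -12, -21] -> [22, -3, -12, -17, -21] -> [110, -15, -60, -85, -105] -> [-105, -85, -60, -15, 110] -> [-101, -81, -56, -11, 114] -> [-97, -77, -52, -7, 118] -> [-97, -77, -52, -7]
  [47, 45, -35, -27] -> [47, 45, -27, -35] -> [235, 225, -135, -175] -> [-175, -135, 225, 235] -> [-171, -131, 229, 239] -> [-167, -127, 233, 243] -> [-167, -127]
  [20, -6, -40, 34, -23, -31] -> [34, 20, -6, -23, -31, -40] -> [170, 100, -30, -115, -155, -200] -> [-200, -155, -115, -30, 100, 170] -> [-196, -151, -111, -26, 104, 174] -> [-192, -147, -107, -22, 108, 178] -> [-192, -147, -107, -22]

[-97, -77, -52, -7]; [-167, -127]; [-192, -147, -107, -22]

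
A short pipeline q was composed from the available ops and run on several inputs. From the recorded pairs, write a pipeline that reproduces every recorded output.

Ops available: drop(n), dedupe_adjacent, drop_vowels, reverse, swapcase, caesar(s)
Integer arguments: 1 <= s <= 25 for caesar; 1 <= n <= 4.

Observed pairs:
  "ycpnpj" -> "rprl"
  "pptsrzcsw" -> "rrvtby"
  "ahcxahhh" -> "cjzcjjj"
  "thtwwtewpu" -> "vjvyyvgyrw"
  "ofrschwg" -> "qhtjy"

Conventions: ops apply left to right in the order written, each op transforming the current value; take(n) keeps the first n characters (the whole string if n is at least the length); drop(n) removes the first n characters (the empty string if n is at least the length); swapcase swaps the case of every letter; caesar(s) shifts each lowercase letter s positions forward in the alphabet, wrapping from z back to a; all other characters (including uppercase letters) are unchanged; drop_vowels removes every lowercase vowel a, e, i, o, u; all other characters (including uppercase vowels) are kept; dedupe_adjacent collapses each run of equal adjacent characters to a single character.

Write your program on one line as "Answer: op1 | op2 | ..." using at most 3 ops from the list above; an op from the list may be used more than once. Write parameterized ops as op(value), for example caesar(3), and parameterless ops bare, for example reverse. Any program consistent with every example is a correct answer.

caesar(2) | drop_vowels

Check, running the answer program on each example:
  "ycpnpj" -> "aerprl" -> "rprl"
  "pptsrzcsw" -> "rrvutbeuy" -> "rrvtby"
  "ahcxahhh" -> "cjezcjjj" -> "cjzcjjj"
  "thtwwtewpu" -> "vjvyyvgyrw" -> "vjvyyvgyrw"
  "ofrschwg" -> "qhtuejyi" -> "qhtjy"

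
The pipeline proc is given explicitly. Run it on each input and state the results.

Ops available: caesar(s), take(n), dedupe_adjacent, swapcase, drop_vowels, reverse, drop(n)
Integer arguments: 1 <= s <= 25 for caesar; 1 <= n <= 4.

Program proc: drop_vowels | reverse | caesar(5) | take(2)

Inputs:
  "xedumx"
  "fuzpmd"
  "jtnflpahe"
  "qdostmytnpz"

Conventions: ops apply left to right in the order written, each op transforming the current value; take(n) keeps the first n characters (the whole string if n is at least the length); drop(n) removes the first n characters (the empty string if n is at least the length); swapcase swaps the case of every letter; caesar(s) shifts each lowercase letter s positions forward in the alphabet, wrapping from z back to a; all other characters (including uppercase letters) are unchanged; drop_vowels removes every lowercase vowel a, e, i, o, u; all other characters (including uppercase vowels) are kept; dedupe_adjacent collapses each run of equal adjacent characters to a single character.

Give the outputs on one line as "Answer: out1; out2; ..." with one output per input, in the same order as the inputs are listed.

Execution, op by op:
  "xedumx" -> "xdmx" -> "xmdx" -> "cric" -> "cr"
  "fuzpmd" -> "fzpmd" -> "dmpzf" -> "iruek" -> "ir"
  "jtnflpahe" -> "jtnflph" -> "hplfntj" -> "muqksyo" -> "mu"
  "qdostmytnpz" -> "qdstmytnpz" -> "zpntymtsdq" -> "eusydryxiv" -> "eu"

"cr"; "ir"; "mu"; "eu"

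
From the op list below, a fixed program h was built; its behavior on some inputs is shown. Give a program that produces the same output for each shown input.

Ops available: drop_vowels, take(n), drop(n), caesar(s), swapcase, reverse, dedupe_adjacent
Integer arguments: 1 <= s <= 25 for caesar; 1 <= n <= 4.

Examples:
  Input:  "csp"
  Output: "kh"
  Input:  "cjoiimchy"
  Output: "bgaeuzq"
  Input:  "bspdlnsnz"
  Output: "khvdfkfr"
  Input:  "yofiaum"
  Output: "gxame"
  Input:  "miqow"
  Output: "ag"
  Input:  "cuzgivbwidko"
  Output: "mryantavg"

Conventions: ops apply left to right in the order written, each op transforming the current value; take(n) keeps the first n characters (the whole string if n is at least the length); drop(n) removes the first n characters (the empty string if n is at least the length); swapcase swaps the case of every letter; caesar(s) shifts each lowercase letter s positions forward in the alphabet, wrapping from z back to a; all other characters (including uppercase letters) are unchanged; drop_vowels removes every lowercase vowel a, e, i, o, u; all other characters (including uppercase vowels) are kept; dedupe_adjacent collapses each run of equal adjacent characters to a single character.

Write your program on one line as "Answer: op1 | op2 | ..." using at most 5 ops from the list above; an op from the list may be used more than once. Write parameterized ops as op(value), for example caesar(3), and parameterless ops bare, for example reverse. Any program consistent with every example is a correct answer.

caesar(4) | drop_vowels | caesar(14) | dedupe_adjacent | drop(1)

Check, running the answer program on each example:
  "csp" -> "gwt" -> "gwt" -> "ukh" -> "ukh" -> "kh"
  "cjoiimchy" -> "gnsmmqglc" -> "gnsmmqglc" -> "ubgaaeuzq" -> "ubgaeuzq" -> "bgaeuzq"
  "bspdlnsnz" -> "fwthprwrd" -> "fwthprwrd" -> "tkhvdfkfr" -> "tkhvdfkfr" -> "khvdfkfr"
  "yofiaum" -> "csjmeyq" -> "csjmyq" -> "qgxame" -> "qgxame" -> "gxame"
  "miqow" -> "qmusa" -> "qms" -> "eag" -> "eag" -> "ag"
  "cuzgivbwidko" -> "gydkmzfamhos" -> "gydkmzfmhs" -> "umryantavg" -> "umryantavg" -> "mryantavg"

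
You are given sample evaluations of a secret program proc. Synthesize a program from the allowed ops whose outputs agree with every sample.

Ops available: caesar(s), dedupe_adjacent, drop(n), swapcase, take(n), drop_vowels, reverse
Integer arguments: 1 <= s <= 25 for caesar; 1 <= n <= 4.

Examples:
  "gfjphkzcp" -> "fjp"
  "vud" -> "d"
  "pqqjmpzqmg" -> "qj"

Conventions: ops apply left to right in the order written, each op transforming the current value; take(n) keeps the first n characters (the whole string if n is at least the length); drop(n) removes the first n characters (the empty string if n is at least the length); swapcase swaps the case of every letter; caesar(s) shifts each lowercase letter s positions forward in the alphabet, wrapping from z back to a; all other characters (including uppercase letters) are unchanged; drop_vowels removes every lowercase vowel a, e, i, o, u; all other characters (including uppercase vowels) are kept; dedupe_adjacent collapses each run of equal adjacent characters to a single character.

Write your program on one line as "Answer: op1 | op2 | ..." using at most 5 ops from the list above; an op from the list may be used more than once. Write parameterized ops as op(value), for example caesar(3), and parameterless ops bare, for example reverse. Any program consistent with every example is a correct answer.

drop(1) | take(3) | dedupe_adjacent | drop_vowels

Check, running the answer program on each example:
  "gfjphkzcp" -> "fjphkzcp" -> "fjp" -> "fjp" -> "fjp"
  "vud" -> "ud" -> "ud" -> "ud" -> "d"
  "pqqjmpzqmg" -> "qqjmpzqmg" -> "qqj" -> "qj" -> "qj"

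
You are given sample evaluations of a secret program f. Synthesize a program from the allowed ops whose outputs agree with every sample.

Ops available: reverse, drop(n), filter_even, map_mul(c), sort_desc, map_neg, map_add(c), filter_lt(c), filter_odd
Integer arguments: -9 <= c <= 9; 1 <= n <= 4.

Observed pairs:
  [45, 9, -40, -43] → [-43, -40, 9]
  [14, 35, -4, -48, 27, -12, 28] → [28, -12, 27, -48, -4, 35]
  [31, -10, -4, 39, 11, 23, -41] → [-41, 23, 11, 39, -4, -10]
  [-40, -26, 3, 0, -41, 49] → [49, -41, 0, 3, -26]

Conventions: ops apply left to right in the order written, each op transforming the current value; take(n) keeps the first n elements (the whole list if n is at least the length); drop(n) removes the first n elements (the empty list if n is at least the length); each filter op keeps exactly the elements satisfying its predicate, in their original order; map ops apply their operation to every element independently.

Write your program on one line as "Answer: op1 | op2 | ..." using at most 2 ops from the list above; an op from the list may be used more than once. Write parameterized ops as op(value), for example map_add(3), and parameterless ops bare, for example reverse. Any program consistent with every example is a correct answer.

drop(1) | reverse

Check, running the answer program on each example:
  [45, 9, -40, -43] -> [9, -40, -43] -> [-43, -40, 9]
  [14, 35, -4, -48, 27, -12, 28] -> [35, -4, -48, 27, -12, 28] -> [28, -12, 27, -48, -4, 35]
  [31, -10, -4, 39, 11, 23, -41] -> [-10, -4, 39, 11, 23, -41] -> [-41, 23, 11, 39, -4, -10]
  [-40, -26, 3, 0, -41, 49] -> [-26, 3, 0, -41, 49] -> [49, -41, 0, 3, -26]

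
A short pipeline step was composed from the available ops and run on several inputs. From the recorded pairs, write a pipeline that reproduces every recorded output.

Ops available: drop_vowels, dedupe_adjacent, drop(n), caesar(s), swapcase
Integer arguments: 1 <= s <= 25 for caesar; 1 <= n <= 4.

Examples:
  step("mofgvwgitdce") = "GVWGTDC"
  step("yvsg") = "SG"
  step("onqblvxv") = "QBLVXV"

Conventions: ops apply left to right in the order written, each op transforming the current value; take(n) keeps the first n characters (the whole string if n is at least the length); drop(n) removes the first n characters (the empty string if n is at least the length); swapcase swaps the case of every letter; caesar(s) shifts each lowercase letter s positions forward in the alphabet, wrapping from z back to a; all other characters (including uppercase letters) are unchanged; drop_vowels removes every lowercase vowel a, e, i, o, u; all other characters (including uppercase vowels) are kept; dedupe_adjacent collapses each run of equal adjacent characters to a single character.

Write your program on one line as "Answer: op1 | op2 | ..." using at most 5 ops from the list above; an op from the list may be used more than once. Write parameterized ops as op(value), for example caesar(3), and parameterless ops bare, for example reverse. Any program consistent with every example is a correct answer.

drop(1) | drop_vowels | drop(1) | swapcase

Check, running the answer program on each example:
  "mofgvwgitdce" -> "ofgvwgitdce" -> "fgvwgtdc" -> "gvwgtdc" -> "GVWGTDC"
  "yvsg" -> "vsg" -> "vsg" -> "sg" -> "SG"
  "onqblvxv" -> "nqblvxv" -> "nqblvxv" -> "qblvxv" -> "QBLVXV"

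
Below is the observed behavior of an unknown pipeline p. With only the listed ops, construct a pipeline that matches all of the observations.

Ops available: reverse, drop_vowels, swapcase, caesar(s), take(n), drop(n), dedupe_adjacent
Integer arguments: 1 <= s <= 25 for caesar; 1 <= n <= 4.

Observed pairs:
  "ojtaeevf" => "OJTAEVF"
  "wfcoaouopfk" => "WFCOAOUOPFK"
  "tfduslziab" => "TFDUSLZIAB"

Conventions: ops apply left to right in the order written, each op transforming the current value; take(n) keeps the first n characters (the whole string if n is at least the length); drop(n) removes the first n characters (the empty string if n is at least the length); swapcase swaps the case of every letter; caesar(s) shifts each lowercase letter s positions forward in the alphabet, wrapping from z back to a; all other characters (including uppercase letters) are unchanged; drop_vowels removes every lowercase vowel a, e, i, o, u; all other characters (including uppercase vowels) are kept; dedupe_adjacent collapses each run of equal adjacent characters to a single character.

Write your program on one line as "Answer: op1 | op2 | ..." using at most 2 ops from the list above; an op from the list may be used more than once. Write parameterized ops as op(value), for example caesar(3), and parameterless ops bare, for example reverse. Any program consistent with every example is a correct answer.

swapcase | dedupe_adjacent

Check, running the answer program on each example:
  "ojtaeevf" -> "OJTAEEVF" -> "OJTAEVF"
  "wfcoaouopfk" -> "WFCOAOUOPFK" -> "WFCOAOUOPFK"
  "tfduslziab" -> "TFDUSLZIAB" -> "TFDUSLZIAB"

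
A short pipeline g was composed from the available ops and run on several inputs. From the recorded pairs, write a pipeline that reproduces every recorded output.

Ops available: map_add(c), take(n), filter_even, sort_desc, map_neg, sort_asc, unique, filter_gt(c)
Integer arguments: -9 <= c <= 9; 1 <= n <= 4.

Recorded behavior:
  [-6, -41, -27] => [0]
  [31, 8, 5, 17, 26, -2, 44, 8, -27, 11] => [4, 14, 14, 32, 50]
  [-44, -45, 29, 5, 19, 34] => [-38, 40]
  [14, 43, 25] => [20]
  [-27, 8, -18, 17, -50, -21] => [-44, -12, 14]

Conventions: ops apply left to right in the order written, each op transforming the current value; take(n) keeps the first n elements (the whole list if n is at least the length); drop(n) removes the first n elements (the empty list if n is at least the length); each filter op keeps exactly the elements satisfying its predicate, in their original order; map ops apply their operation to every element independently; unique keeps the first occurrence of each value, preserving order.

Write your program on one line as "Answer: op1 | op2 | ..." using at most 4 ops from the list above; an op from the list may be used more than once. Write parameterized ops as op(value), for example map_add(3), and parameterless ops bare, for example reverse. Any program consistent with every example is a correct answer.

sort_asc | map_add(6) | filter_even

Check, running the answer program on each example:
  [-6, -41, -27] -> [-41, -27, -6] -> [-35, -21, 0] -> [0]
  [31, 8, 5, 17, 26, -2, 44, 8, -27, 11] -> [-27, -2, 5, 8, 8, 11, 17, 26, 31, 44] -> [-21, 4, 11, 14, 14, 17, 23, 32, 37, 50] -> [4, 14, 14, 32, 50]
  [-44, -45, 29, 5, 19, 34] -> [-45, -44, 5, 19, 29, 34] -> [-39, -38, 11, 25, 35, 40] -> [-38, 40]
  [14, 43, 25] -> [14, 25, 43] -> [20, 31, 49] -> [20]
  [-27, 8, -18, 17, -50, -21] -> [-50, -27, -21, -18, 8, 17] -> [-44, -21, -15, -12, 14, 23] -> [-44, -12, 14]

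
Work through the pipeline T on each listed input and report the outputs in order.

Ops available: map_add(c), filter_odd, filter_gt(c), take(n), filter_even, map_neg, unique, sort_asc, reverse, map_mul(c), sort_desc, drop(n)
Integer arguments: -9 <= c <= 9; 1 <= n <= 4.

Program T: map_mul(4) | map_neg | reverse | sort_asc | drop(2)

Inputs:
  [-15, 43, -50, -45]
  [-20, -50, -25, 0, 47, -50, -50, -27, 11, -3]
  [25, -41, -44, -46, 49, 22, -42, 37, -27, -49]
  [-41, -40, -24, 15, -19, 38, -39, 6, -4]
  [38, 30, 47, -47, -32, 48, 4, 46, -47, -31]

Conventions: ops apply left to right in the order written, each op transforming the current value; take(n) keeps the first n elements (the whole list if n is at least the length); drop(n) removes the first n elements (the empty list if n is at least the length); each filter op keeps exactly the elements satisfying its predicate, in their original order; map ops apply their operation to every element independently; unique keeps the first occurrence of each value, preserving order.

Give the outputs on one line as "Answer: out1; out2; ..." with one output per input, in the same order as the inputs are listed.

[180, 200]; [0, 12, 80, 100, 108, 200, 200, 200]; [-100, -88, 108, 164, 168, 176, 184, 196]; [-24, 16, 76, 96, 156, 160, 164]; [-184, -152, -120, -16, 124, 128, 188, 188]

Execution, op by op:
  [-15, 43, -50, -45] -> [-60, 172, -200, -180] -> [60, -172, 200, 180] -> [180, 200, -172, 60] -> [-172, 60, 180, 200] -> [180, 200]
  [-20, -50, -25, 0, 47, -50, -50, -27, 11, -3] -> [-80, -200, -100, 0, 188, -200, -200, -108, 44, -12] -> [80, 200, 100, 0, -188, 200, 200, 108, -44, 12] -> [12, -44, 108, 200, 200, -188, 0, 100, 200, 80] -> [-188, -44, 0, 12, 80, 100, 108, 200, 200, 200] -> [0, 12, 80, 100, 108, 200, 200, 200]
  [25, -41, -44, -46, 49, 22, -42, 37, -27, -49] -> [100, -164, -176, -184, 196, 88, -168, 148, -108, -196] -> [-100, 164, 176, 184, -196, -88, 168, -148, 108, 196] -> [196, 108, -148, 168, -88, -196, 184, 176, 164, -100] -> [-196, -148, -100, -88, 108, 164, 168, 176, 184, 196] -> [-100, -88, 108, 164, 168, 176, 184, 196]
  [-41, -40, -24, 15, -19, 38, -39, 6, -4] -> [-164, -160, -96, 60, -76, 152, -156, 24, -16] -> [164, 160, 96, -60, 76, -152, 156, -24, 16] -> [16, -24, 156, -152, 76, -60, 96, 160, 164] -> [-152, -60, -24, 16, 76, 96, 156, 160, 164] -> [-24, 16, 76, 96, 156, 160, 164]
  [38, 30, 47, -47, -32, 48, 4, 46, -47, -31] -> [152, 120, 188, -188, -128, 192, 16, 184, -188, -124] -> [-152, -120, -188, 188, 128, -192, -16, -184, 188, 124] -> [124, 188, -184, -16, -192, 128, 188, -188, -120, -152] -> [-192, -188, -184, -152, -120, -16, 124, 128, 188, 188] -> [-184, -152, -120, -16, 124, 128, 188, 188]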